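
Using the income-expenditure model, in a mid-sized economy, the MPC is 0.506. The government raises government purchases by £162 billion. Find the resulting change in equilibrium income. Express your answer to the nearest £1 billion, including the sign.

+£328 billion

Spending multiplier = 1/(1 − MPC) = 1/(1 − 0.506) = 1/0.494 ≈ 2.024.
ΔY = k × ΔG = (+£162 billion) / 0.494 ≈ +£328 billion.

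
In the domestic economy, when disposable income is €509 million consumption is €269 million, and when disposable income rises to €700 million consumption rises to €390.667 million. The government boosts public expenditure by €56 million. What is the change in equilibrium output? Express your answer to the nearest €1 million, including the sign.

+€154 million

MPC = ΔC/ΔYd = (390.667 − 269)/(700 − 509) = 121.667/191 = 0.637.
Expenditure multiplier = 1/(1 − MPC) = 1/(1 − 0.637) = 1/0.363 ≈ 2.755.
ΔY = k × ΔG = (+€56 million) / 0.363 ≈ +€154 million.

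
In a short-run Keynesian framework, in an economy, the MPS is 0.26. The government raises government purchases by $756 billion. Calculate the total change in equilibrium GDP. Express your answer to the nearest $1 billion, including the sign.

MPC = 1 − MPS = 1 − 0.26 = 0.74.
Government-spending multiplier = 1/(1 − MPC) = 1/(1 − 0.74) = 1/0.26 ≈ 3.846.
ΔY = k × ΔG = (+$756 billion) / 0.26 ≈ +$2,908 billion.

+$2,908 billion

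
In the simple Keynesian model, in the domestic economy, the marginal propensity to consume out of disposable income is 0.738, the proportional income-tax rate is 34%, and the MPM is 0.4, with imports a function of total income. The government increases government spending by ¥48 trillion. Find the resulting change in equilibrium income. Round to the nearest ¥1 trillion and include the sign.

Expenditure multiplier = 1/(1 − c(1−t) + m) = 1/(1 − 0.738×0.66 + 0.4) = 1/0.91292 ≈ 1.095.
ΔY = k × ΔG = (+¥48 trillion) / 0.91292 ≈ +¥53 trillion.

+¥53 trillion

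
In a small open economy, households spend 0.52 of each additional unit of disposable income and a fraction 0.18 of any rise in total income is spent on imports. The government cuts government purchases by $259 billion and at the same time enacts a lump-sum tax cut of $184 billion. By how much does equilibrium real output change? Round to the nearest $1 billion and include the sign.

Expenditure multiplier = 1/(1 − c + m) = 1/(1 − 0.52 + 0.18) = 1/0.66 ≈ 1.515.
ΔG contributes k·ΔG = (−$259 billion) / 0.66 ≈ −$392.4 billion.
ΔT of −$184 billion changes first-round spending by −c·ΔT = +$95.68 billion, contributing k·(−c·ΔT) = (+$95.68 billion) / 0.66 ≈ +$145 billion.
Net ΔY = k(ΔG − c·ΔT) = (−$163.32 billion) / 0.66 ≈ −$247 billion.

−$247 billion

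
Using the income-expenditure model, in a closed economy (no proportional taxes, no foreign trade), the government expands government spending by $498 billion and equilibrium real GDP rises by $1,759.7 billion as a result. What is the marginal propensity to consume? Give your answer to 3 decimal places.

Implied spending multiplier k = ΔY/ΔG = 1,759.7/498 ≈ 3.5335.
Since k = 1/(1 − MPC), MPC = 1 − 1/k = 1 − ΔG/ΔY = 1 − 498/1,759.7 ≈ 0.717.

0.717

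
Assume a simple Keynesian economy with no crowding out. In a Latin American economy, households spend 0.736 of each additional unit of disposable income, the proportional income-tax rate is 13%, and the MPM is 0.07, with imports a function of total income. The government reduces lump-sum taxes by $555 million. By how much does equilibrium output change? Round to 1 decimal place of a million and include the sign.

A lump-sum tax change of −$555 million shifts disposable income by +$555 million; first-round consumption changes by −c × ΔT = −0.736 × (−$555 million) = +$408.48 million.
Expenditure multiplier = 1/(1 − c(1−t) + m) = 1/(1 − 0.736×0.87 + 0.07) = 1/0.42968 ≈ 2.327.
The tax multiplier is −c × k ≈ −1.713, so ΔY = k × (−c·ΔT) = (+$408.48 million) / 0.42968 ≈ +$950.7 million.

+$950.7 million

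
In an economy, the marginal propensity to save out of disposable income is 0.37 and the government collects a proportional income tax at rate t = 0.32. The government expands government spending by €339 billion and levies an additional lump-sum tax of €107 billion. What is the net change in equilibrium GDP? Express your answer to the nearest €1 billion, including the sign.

MPC = 1 − MPS = 1 − 0.37 = 0.63.
Expenditure multiplier = 1/(1 − c(1−t)) = 1/(1 − 0.63×0.68) = 1/0.5716 ≈ 1.749.
ΔG contributes k·ΔG = (+€339 billion) / 0.5716 ≈ +€593.1 billion.
ΔT of +€107 billion changes first-round spending by −c·ΔT = −€67.41 billion, contributing k·(−c·ΔT) = (−€67.41 billion) / 0.5716 ≈ −€117.9 billion.
Net ΔY = k(ΔG − c·ΔT) = (+€271.59 billion) / 0.5716 ≈ +€475 billion.

+€475 billion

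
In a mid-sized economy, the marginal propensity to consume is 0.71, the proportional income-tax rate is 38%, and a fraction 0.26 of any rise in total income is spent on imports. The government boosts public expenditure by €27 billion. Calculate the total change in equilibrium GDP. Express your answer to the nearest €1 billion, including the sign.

Expenditure multiplier = 1/(1 − c(1−t) + m) = 1/(1 − 0.71×0.62 + 0.26) = 1/0.8198 ≈ 1.22.
ΔY = k × ΔG = (+€27 billion) / 0.8198 ≈ +€33 billion.

+€33 billion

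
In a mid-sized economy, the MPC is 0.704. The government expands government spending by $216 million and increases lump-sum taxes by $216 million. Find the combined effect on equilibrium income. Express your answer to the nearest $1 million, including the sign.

Expenditure multiplier = 1/(1 − MPC) = 1/(1 − 0.704) = 1/0.296 ≈ 3.378.
ΔG contributes k·ΔG = (+$216 million) / 0.296 ≈ +$729.7 million.
ΔT of +$216 million changes first-round spending by −c·ΔT = −$152.064 million, contributing k·(−c·ΔT) = (−$152.064 million) / 0.296 ≈ −$513.7 million.
With ΔG = ΔT and no other leakages, the balanced-budget multiplier is 1, so ΔY = ΔG = +$216 million.

+$216 million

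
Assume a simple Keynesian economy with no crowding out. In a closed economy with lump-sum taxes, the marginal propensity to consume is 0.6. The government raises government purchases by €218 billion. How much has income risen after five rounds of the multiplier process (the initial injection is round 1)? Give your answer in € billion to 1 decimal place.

Round 1 adds ΔG = €218 billion; each later round is MPC = 0.6 times the previous.
After 5 rounds: 218 + 130.8 + 78.48 + 47.088 + 28.2528 = ΔG·(1 − c^5)/(1 − c) = 218 × (1 − 0.07776)/0.4 ≈ €502.6 billion.

€502.6 billion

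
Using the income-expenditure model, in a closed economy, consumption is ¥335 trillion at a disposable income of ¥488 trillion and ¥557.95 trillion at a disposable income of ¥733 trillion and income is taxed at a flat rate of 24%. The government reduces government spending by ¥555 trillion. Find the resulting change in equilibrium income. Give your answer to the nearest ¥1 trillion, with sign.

−¥1,800 trillion

MPC = ΔC/ΔYd = (557.95 − 335)/(733 − 488) = 222.95/245 = 0.91.
Expenditure multiplier = 1/(1 − c(1−t)) = 1/(1 − 0.91×0.76) = 1/0.3084 ≈ 3.243.
ΔY = k × ΔG = (−¥555 trillion) / 0.3084 ≈ −¥1,800 trillion.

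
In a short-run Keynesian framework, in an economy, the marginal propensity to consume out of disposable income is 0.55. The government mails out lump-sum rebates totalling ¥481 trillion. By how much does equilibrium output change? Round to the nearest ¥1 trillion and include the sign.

+¥588 trillion

A lump-sum tax change of −¥481 trillion shifts disposable income by +¥481 trillion; first-round consumption changes by −c × ΔT = −0.55 × (−¥481 trillion) = +¥264.55 trillion.
Expenditure multiplier = 1/(1 − MPC) = 1/(1 − 0.55) = 1/0.45 ≈ 2.222.
The tax multiplier is −c × k ≈ −1.222, so ΔY = k × (−c·ΔT) = (+¥264.55 trillion) / 0.45 ≈ +¥588 trillion.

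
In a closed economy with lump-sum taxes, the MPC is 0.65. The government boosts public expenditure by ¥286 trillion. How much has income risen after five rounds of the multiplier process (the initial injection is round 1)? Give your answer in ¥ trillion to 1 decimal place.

¥722.3 trillion

Round 1 adds ΔG = ¥286 trillion; each later round is MPC = 0.65 times the previous.
After 5 rounds: 286 + 185.9 + 120.835 + 78.54275 + 51.0527875 = ΔG·(1 − c^5)/(1 − c) = 286 × (1 − 0.1160290625)/0.35 ≈ ¥722.3 trillion.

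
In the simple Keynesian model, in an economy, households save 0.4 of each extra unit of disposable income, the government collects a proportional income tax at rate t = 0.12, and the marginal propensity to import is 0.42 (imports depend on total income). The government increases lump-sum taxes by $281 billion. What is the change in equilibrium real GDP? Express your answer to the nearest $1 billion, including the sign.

MPC = 1 − MPS = 1 − 0.4 = 0.6.
A lump-sum tax change of +$281 billion shifts disposable income by −$281 billion; first-round consumption changes by −c × ΔT = −0.6 × (+$281 billion) = −$168.6 billion.
Expenditure multiplier = 1/(1 − c(1−t) + m) = 1/(1 − 0.6×0.88 + 0.42) = 1/0.892 ≈ 1.121.
The tax multiplier is −c × k ≈ −0.673, so ΔY = k × (−c·ΔT) = (−$168.6 billion) / 0.892 ≈ −$189 billion.

−$189 billion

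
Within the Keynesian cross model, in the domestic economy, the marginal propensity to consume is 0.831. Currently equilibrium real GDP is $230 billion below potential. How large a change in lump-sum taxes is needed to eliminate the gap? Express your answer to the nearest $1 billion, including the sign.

−$47 billion

Spending multiplier = 1/(1 − MPC) = 1/(1 − 0.831) = 1/0.169 ≈ 5.917.
Tax multiplier = −c·k = −0.831/0.169 ≈ −4.917. Need ΔY = +$230 billion, so ΔT = ΔY/(−c·k) = −(+$230 billion) × 0.169 / 0.831 ≈ −$47 billion.
The government should cut lump-sum taxes by $47 billion.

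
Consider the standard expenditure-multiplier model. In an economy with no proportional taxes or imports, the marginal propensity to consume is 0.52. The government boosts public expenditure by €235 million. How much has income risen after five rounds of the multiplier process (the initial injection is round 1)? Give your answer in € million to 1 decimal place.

€471.0 million

Round 1 adds ΔG = €235 million; each later round is MPC = 0.52 times the previous.
After 5 rounds: 235 + 122.2 + 63.544 + 33.04288 + 17.1822976 = ΔG·(1 − c^5)/(1 − c) = 235 × (1 − 0.0380204032)/0.48 ≈ €471 million.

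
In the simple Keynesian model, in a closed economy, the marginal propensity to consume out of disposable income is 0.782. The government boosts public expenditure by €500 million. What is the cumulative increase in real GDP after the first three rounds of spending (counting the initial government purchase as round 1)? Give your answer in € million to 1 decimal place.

€1,196.8 million

Round 1 adds ΔG = €500 million; each later round is MPC = 0.782 times the previous.
After 3 rounds: 500 + 391 + 305.762 = ΔG·(1 − c^3)/(1 − c) = 500 × (1 − 0.478211768)/0.218 ≈ €1,196.8 million.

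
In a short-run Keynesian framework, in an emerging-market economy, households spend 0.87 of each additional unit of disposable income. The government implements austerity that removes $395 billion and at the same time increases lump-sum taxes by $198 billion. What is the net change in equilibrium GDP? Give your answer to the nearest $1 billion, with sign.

−$4,364 billion

Expenditure multiplier = 1/(1 − MPC) = 1/(1 − 0.87) = 1/0.13 ≈ 7.692.
ΔG contributes k·ΔG = (−$395 billion) / 0.13 ≈ −$3,038.5 billion.
ΔT of +$198 billion changes first-round spending by −c·ΔT = −$172.26 billion, contributing k·(−c·ΔT) = (−$172.26 billion) / 0.13 ≈ −$1,325.1 billion.
Net ΔY = k(ΔG − c·ΔT) = (−$567.26 billion) / 0.13 ≈ −$4,364 billion.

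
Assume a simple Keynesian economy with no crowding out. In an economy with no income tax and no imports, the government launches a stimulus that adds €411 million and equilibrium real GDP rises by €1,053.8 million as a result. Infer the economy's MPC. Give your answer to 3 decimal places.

0.610

Implied spending multiplier k = ΔY/ΔG = 1,053.8/411 ≈ 2.564.
Since k = 1/(1 − MPC), MPC = 1 − 1/k = 1 − ΔG/ΔY = 1 − 411/1,053.8 ≈ 0.610.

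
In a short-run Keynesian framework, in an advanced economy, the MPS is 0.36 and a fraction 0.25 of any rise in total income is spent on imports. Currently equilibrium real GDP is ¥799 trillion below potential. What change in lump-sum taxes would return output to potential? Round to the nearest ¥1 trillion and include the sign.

MPC = 1 − MPS = 1 − 0.36 = 0.64.
Spending multiplier = 1/(1 − c + m) = 1/(1 − 0.64 + 0.25) = 1/0.61 ≈ 1.639.
Tax multiplier = −c·k = −0.64/0.61 ≈ −1.049. Need ΔY = +¥799 trillion, so ΔT = ΔY/(−c·k) = −(+¥799 trillion) × 0.61 / 0.64 ≈ −¥762 trillion.
The government should cut lump-sum taxes by ¥762 trillion.

−¥762 trillion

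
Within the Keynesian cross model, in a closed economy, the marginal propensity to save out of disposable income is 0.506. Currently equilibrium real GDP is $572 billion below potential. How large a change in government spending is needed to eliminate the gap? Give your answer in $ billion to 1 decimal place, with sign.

+$289.4 billion

MPC = 1 − MPS = 1 − 0.506 = 0.494.
Spending multiplier = 1/(1 − MPC) = 1/(1 − 0.494) = 1/0.506 ≈ 1.976.
Need ΔY = +$572 billion, so ΔG = ΔY/k = (+$572 billion) × 0.506 ≈ +$289.4 billion.
The government should increase government spending by $289.4 billion.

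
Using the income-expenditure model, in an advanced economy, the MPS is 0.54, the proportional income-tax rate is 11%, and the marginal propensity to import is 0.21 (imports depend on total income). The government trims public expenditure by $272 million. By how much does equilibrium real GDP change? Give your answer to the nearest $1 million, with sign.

MPC = 1 − MPS = 1 − 0.54 = 0.46.
Government-spending multiplier = 1/(1 − c(1−t) + m) = 1/(1 − 0.46×0.89 + 0.21) = 1/0.8006 ≈ 1.249.
ΔY = k × ΔG = (−$272 million) / 0.8006 ≈ −$340 million.

−$340 million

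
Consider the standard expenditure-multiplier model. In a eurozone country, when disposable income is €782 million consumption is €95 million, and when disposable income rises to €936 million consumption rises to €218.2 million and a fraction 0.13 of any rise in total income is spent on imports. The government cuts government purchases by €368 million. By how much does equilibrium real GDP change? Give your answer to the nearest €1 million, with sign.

−€1,115 million

MPC = ΔC/ΔYd = (218.2 − 95)/(936 − 782) = 123.2/154 = 0.8.
Spending multiplier = 1/(1 − c + m) = 1/(1 − 0.8 + 0.13) = 1/0.33 ≈ 3.03.
ΔY = k × ΔG = (−€368 million) / 0.33 ≈ −€1,115 million.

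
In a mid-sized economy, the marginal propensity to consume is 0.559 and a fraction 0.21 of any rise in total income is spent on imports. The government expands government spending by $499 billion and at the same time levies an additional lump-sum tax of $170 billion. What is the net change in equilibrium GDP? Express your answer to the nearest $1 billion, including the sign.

+$621 billion

Expenditure multiplier = 1/(1 − c + m) = 1/(1 − 0.559 + 0.21) = 1/0.651 ≈ 1.536.
ΔG contributes k·ΔG = (+$499 billion) / 0.651 ≈ +$766.5 billion.
ΔT of +$170 billion changes first-round spending by −c·ΔT = −$95.03 billion, contributing k·(−c·ΔT) = (−$95.03 billion) / 0.651 ≈ −$146 billion.
Net ΔY = k(ΔG − c·ΔT) = (+$403.97 billion) / 0.651 ≈ +$621 billion.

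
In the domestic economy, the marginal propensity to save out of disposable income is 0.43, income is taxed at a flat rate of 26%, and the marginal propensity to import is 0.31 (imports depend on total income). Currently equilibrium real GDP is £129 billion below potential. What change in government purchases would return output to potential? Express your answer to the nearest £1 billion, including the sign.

+£115 billion

MPC = 1 − MPS = 1 − 0.43 = 0.57.
Spending multiplier = 1/(1 − c(1−t) + m) = 1/(1 − 0.57×0.74 + 0.31) = 1/0.8882 ≈ 1.126.
Need ΔY = +£129 billion, so ΔG = ΔY/k = (+£129 billion) × 0.8882 ≈ +£115 billion.
The government should increase government purchases by £115 billion.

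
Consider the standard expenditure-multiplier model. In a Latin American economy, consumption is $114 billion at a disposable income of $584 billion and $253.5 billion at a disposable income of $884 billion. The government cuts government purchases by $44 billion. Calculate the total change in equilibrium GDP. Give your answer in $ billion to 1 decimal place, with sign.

−$82.2 billion

MPC = ΔC/ΔYd = (253.5 − 114)/(884 − 584) = 139.5/300 = 0.465.
Spending multiplier = 1/(1 − MPC) = 1/(1 − 0.465) = 1/0.535 ≈ 1.869.
ΔY = k × ΔG = (−$44 billion) / 0.535 ≈ −$82.2 billion.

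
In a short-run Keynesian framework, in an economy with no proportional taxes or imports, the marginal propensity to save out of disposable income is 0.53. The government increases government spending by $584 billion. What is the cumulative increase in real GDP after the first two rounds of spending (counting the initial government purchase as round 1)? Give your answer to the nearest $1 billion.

$858 billion

MPC = 1 − MPS = 1 − 0.53 = 0.47.
Round 1 adds ΔG = $584 billion; each later round is MPC = 0.47 times the previous.
After 2 rounds: 584 + 274.48 = ΔG·(1 − c^2)/(1 − c) = 584 × (1 − 0.2209)/0.53 ≈ $858 billion.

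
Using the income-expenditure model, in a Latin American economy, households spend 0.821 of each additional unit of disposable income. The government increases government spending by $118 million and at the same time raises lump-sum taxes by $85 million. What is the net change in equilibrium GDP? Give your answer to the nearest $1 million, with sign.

Expenditure multiplier = 1/(1 − MPC) = 1/(1 − 0.821) = 1/0.179 ≈ 5.587.
ΔG contributes k·ΔG = (+$118 million) / 0.179 ≈ +$659.2 million.
ΔT of +$85 million changes first-round spending by −c·ΔT = −$69.785 million, contributing k·(−c·ΔT) = (−$69.785 million) / 0.179 ≈ −$389.9 million.
Net ΔY = k(ΔG − c·ΔT) = (+$48.215 million) / 0.179 ≈ +$269 million.

+$269 million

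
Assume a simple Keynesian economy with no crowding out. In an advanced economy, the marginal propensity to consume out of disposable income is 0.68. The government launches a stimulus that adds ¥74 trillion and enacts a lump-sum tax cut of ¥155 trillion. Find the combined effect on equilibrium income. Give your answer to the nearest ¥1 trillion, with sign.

Expenditure multiplier = 1/(1 − MPC) = 1/(1 − 0.68) = 1/0.32 = 3.125.
ΔG contributes k·ΔG = (+¥74 trillion) / 0.32 ≈ +¥231.3 trillion.
ΔT of −¥155 trillion changes first-round spending by −c·ΔT = +¥105.4 trillion, contributing k·(−c·ΔT) = (+¥105.4 trillion) / 0.32 ≈ +¥329.4 trillion.
Net ΔY = k(ΔG − c·ΔT) = (+¥179.4 trillion) / 0.32 ≈ +¥561 trillion.

+¥561 trillion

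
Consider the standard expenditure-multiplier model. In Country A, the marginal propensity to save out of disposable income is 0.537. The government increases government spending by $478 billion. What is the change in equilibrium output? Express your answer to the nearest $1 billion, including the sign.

+$890 billion

MPC = 1 − MPS = 1 − 0.537 = 0.463.
Spending multiplier = 1/(1 − MPC) = 1/(1 − 0.463) = 1/0.537 ≈ 1.862.
ΔY = k × ΔG = (+$478 billion) / 0.537 ≈ +$890 billion.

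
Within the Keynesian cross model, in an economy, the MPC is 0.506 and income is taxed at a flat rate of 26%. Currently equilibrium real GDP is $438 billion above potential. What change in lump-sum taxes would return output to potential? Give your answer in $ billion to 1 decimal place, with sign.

+$541.5 billion

Spending multiplier = 1/(1 − c(1−t)) = 1/(1 − 0.506×0.74) = 1/0.62556 ≈ 1.599.
Tax multiplier = −c·k = −0.506/0.62556 ≈ −0.809. Need ΔY = −$438 billion, so ΔT = ΔY/(−c·k) = −(−$438 billion) × 0.62556 / 0.506 ≈ +$541.5 billion.
The government should raise lump-sum taxes by $541.5 billion.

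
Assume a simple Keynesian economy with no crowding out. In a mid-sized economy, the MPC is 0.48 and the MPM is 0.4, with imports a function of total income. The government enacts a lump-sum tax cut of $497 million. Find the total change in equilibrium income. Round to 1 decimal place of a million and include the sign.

+$259.3 million

A lump-sum tax change of −$497 million shifts disposable income by +$497 million; first-round consumption changes by −c × ΔT = −0.48 × (−$497 million) = +$238.56 million.
Expenditure multiplier = 1/(1 − c + m) = 1/(1 − 0.48 + 0.4) = 1/0.92 ≈ 1.087.
The tax multiplier is −c × k ≈ −0.522, so ΔY = k × (−c·ΔT) = (+$238.56 million) / 0.92 ≈ +$259.3 million.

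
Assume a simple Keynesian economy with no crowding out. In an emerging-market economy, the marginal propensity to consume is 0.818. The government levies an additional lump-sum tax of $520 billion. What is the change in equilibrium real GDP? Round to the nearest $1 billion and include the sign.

A lump-sum tax change of +$520 billion shifts disposable income by −$520 billion; first-round consumption changes by −c × ΔT = −0.818 × (+$520 billion) = −$425.36 billion.
Expenditure multiplier = 1/(1 − MPC) = 1/(1 − 0.818) = 1/0.182 ≈ 5.495.
The tax multiplier is −c × k ≈ −4.495, so ΔY = k × (−c·ΔT) = (−$425.36 billion) / 0.182 ≈ −$2,337 billion.

−$2,337 billion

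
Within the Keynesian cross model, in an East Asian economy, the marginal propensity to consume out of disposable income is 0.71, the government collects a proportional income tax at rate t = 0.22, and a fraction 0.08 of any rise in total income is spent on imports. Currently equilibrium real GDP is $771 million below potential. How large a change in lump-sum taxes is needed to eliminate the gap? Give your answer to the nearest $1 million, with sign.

Spending multiplier = 1/(1 − c(1−t) + m) = 1/(1 − 0.71×0.78 + 0.08) = 1/0.5262 ≈ 1.9.
Tax multiplier = −c·k = −0.71/0.5262 ≈ −1.349. Need ΔY = +$771 million, so ΔT = ΔY/(−c·k) = −(+$771 million) × 0.5262 / 0.71 ≈ −$571 million.
The government should cut lump-sum taxes by $571 million.

−$571 million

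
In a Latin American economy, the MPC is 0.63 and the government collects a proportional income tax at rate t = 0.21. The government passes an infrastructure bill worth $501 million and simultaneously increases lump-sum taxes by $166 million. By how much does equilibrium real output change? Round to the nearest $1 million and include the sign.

Expenditure multiplier = 1/(1 − c(1−t)) = 1/(1 − 0.63×0.79) = 1/0.5023 ≈ 1.991.
ΔG contributes k·ΔG = (+$501 million) / 0.5023 ≈ +$997.4 million.
ΔT of +$166 million changes first-round spending by −c·ΔT = −$104.58 million, contributing k·(−c·ΔT) = (−$104.58 million) / 0.5023 ≈ −$208.2 million.
Net ΔY = k(ΔG − c·ΔT) = (+$396.42 million) / 0.5023 ≈ +$789 million.

+$789 million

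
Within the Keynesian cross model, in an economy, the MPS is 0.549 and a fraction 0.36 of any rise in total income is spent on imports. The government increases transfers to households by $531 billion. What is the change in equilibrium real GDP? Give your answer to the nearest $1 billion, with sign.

MPC = 1 − MPS = 1 − 0.549 = 0.451.
The transfer change shifts disposable income by +$531 billion, so first-round consumption changes by c·ΔTR = 0.451 × (+$531 billion) = +$239.481 billion.
Expenditure multiplier = 1/(1 − c + m) = 1/(1 − 0.451 + 0.36) = 1/0.909 ≈ 1.1.
The transfer multiplier is c × k ≈ 0.496, so ΔY = k × (c·ΔTR) = (+$239.481 billion) / 0.909 ≈ +$263 billion.

+$263 billion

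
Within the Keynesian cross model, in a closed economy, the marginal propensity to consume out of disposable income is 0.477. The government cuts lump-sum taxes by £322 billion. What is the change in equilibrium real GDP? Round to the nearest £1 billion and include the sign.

+£294 billion

A lump-sum tax change of −£322 billion shifts disposable income by +£322 billion; first-round consumption changes by −c × ΔT = −0.477 × (−£322 billion) = +£153.594 billion.
Expenditure multiplier = 1/(1 − MPC) = 1/(1 − 0.477) = 1/0.523 ≈ 1.912.
The tax multiplier is −c × k ≈ −0.912, so ΔY = k × (−c·ΔT) = (+£153.594 billion) / 0.523 ≈ +£294 billion.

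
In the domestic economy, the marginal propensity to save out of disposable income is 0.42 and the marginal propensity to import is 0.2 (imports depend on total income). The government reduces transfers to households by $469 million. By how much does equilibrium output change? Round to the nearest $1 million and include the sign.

−$439 million

MPC = 1 − MPS = 1 − 0.42 = 0.58.
The transfer change shifts disposable income by −$469 million, so first-round consumption changes by c·ΔTR = 0.58 × (−$469 million) = −$272.02 million.
Expenditure multiplier = 1/(1 − c + m) = 1/(1 − 0.58 + 0.2) = 1/0.62 ≈ 1.613.
The transfer multiplier is c × k ≈ 0.935, so ΔY = k × (c·ΔTR) = (−$272.02 million) / 0.62 ≈ −$439 million.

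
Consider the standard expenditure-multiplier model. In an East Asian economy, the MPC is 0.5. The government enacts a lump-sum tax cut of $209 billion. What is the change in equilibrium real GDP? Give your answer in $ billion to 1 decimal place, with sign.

+$209.0 billion

A lump-sum tax change of −$209 billion shifts disposable income by +$209 billion; first-round consumption changes by −c × ΔT = −0.5 × (−$209 billion) = +$104.5 billion.
Expenditure multiplier = 1/(1 − MPC) = 1/(1 − 0.5) = 1/0.5 = 2.
The tax multiplier is −c × k = −1, so ΔY = k × (−c·ΔT) = (+$104.5 billion) / 0.5 = +$209 billion.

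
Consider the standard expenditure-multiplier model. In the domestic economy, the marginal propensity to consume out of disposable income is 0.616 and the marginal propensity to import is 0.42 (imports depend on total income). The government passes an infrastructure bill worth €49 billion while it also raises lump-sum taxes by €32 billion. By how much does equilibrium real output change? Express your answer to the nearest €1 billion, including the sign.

+€36 billion

Expenditure multiplier = 1/(1 − c + m) = 1/(1 − 0.616 + 0.42) = 1/0.804 ≈ 1.244.
ΔG contributes k·ΔG = (+€49 billion) / 0.804 ≈ +€60.9 billion.
ΔT of +€32 billion changes first-round spending by −c·ΔT = −€19.712 billion, contributing k·(−c·ΔT) = (−€19.712 billion) / 0.804 ≈ −€24.5 billion.
Net ΔY = k(ΔG − c·ΔT) = (+€29.288 billion) / 0.804 ≈ +€36 billion.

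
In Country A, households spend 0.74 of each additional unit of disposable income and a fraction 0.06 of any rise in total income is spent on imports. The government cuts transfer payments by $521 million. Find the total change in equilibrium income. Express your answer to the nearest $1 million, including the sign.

−$1,205 million

The transfer change shifts disposable income by −$521 million, so first-round consumption changes by c·ΔTR = 0.74 × (−$521 million) = −$385.54 million.
Expenditure multiplier = 1/(1 − c + m) = 1/(1 − 0.74 + 0.06) = 1/0.32 = 3.125.
The transfer multiplier is c × k ≈ 2.313, so ΔY = k × (c·ΔTR) = (−$385.54 million) / 0.32 ≈ −$1,205 million.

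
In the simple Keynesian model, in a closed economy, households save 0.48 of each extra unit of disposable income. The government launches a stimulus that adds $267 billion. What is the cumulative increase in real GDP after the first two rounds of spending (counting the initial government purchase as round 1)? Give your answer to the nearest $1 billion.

$406 billion

MPC = 1 − MPS = 1 − 0.48 = 0.52.
Round 1 adds ΔG = $267 billion; each later round is MPC = 0.52 times the previous.
After 2 rounds: 267 + 138.84 = ΔG·(1 − c^2)/(1 − c) = 267 × (1 − 0.2704)/0.48 ≈ $406 billion.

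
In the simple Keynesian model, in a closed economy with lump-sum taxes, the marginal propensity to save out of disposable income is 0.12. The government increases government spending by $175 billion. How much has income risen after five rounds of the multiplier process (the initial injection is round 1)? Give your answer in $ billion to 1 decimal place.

MPC = 1 − MPS = 1 − 0.12 = 0.88.
Round 1 adds ΔG = $175 billion; each later round is MPC = 0.88 times the previous.
After 5 rounds: 175 + 154 + 135.52 + 119.2576 + 104.946688 = ΔG·(1 − c^5)/(1 − c) = 175 × (1 − 0.5277319168)/0.12 ≈ $688.7 billion.

$688.7 billion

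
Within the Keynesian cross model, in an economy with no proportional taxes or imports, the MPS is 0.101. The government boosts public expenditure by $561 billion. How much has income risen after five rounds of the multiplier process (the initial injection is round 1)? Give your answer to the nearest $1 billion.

MPC = 1 − MPS = 1 − 0.101 = 0.899.
Round 1 adds ΔG = $561 billion; each later round is MPC = 0.899 times the previous.
After 5 rounds: 561 + 504.339 + 453.400761 + 407.607284139 + 366.438948440961 = ΔG·(1 − c^5)/(1 − c) = 561 × (1 − 0.587216781904499)/0.101 ≈ $2,293 billion.

$2,293 billion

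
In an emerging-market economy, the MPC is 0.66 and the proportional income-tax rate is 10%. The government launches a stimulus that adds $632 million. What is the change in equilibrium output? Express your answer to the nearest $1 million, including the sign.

Spending multiplier = 1/(1 − c(1−t)) = 1/(1 − 0.66×0.9) = 1/0.406 ≈ 2.463.
ΔY = k × ΔG = (+$632 million) / 0.406 ≈ +$1,557 million.

+$1,557 million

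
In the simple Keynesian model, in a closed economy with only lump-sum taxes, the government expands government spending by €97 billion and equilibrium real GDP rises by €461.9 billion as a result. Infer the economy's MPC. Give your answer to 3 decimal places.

0.790

Implied spending multiplier k = ΔY/ΔG = 461.9/97 ≈ 4.7619.
Since k = 1/(1 − MPC), MPC = 1 − 1/k = 1 − ΔG/ΔY = 1 − 97/461.9 ≈ 0.790.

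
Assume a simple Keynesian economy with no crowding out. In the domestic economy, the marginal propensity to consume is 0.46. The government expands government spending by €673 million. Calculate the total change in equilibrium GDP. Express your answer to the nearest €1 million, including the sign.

Spending multiplier = 1/(1 − MPC) = 1/(1 − 0.46) = 1/0.54 ≈ 1.852.
ΔY = k × ΔG = (+€673 million) / 0.54 ≈ +€1,246 million.

+€1,246 million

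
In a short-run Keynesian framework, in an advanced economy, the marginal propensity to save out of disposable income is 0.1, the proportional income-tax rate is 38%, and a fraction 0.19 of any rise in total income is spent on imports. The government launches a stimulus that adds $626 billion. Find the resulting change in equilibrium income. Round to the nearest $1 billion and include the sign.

MPC = 1 − MPS = 1 − 0.1 = 0.9.
Spending multiplier = 1/(1 − c(1−t) + m) = 1/(1 − 0.9×0.62 + 0.19) = 1/0.632 ≈ 1.582.
ΔY = k × ΔG = (+$626 billion) / 0.632 ≈ +$991 billion.

+$991 billion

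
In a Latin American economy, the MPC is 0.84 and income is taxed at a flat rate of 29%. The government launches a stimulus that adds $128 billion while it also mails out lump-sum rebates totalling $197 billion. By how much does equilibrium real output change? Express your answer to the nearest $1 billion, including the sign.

Expenditure multiplier = 1/(1 − c(1−t)) = 1/(1 − 0.84×0.71) = 1/0.4036 ≈ 2.478.
ΔG contributes k·ΔG = (+$128 billion) / 0.4036 ≈ +$317.1 billion.
ΔT of −$197 billion changes first-round spending by −c·ΔT = +$165.48 billion, contributing k·(−c·ΔT) = (+$165.48 billion) / 0.4036 ≈ +$410 billion.
Net ΔY = k(ΔG − c·ΔT) = (+$293.48 billion) / 0.4036 ≈ +$727 billion.

+$727 billion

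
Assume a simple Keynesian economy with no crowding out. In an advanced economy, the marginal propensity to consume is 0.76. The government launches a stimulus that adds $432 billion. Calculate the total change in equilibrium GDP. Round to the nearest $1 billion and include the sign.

+$1,800 billion

Spending multiplier = 1/(1 − MPC) = 1/(1 − 0.76) = 1/0.24 ≈ 4.167.
ΔY = k × ΔG = (+$432 billion) / 0.24 = +$1,800 billion.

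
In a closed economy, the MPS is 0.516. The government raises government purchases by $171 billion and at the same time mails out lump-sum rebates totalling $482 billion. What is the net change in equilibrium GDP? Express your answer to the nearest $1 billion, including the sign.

+$784 billion

MPC = 1 − MPS = 1 − 0.516 = 0.484.
Expenditure multiplier = 1/(1 − MPC) = 1/(1 − 0.484) = 1/0.516 ≈ 1.938.
ΔG contributes k·ΔG = (+$171 billion) / 0.516 ≈ +$331.4 billion.
ΔT of −$482 billion changes first-round spending by −c·ΔT = +$233.288 billion, contributing k·(−c·ΔT) = (+$233.288 billion) / 0.516 ≈ +$452.1 billion.
Net ΔY = k(ΔG − c·ΔT) = (+$404.288 billion) / 0.516 ≈ +$784 billion.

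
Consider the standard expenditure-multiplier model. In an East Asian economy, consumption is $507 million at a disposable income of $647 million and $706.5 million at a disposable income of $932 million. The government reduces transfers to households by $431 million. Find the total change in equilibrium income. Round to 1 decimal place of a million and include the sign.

MPC = ΔC/ΔYd = (706.5 − 507)/(932 − 647) = 199.5/285 = 0.7.
The transfer change shifts disposable income by −$431 million, so first-round consumption changes by c·ΔTR = 0.7 × (−$431 million) = −$301.7 million.
Expenditure multiplier = 1/(1 − MPC) = 1/(1 − 0.7) = 1/0.3 ≈ 3.333.
The transfer multiplier is c × k ≈ 2.333, so ΔY = k × (c·ΔTR) = (−$301.7 million) / 0.3 ≈ −$1,005.7 million.

−$1,005.7 million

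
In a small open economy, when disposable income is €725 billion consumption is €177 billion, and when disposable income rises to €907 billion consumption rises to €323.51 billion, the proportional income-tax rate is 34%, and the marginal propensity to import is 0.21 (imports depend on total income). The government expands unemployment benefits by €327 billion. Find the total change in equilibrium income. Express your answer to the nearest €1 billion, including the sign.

MPC = ΔC/ΔYd = (323.51 − 177)/(907 − 725) = 146.51/182 = 0.805.
The transfer change shifts disposable income by +€327 billion, so first-round consumption changes by c·ΔTR = 0.805 × (+€327 billion) = +€263.235 billion.
Expenditure multiplier = 1/(1 − c(1−t) + m) = 1/(1 − 0.805×0.66 + 0.21) = 1/0.6787 ≈ 1.473.
The transfer multiplier is c × k ≈ 1.186, so ΔY = k × (c·ΔTR) = (+€263.235 billion) / 0.6787 ≈ +€388 billion.

+€388 billion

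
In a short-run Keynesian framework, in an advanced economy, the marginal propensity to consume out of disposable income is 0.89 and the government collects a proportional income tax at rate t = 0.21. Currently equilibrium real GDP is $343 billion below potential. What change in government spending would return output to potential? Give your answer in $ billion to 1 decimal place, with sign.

+$101.8 billion

Spending multiplier = 1/(1 − c(1−t)) = 1/(1 − 0.89×0.79) = 1/0.2969 ≈ 3.368.
Need ΔY = +$343 billion, so ΔG = ΔY/k = (+$343 billion) × 0.2969 ≈ +$101.8 billion.
The government should increase government spending by $101.8 billion.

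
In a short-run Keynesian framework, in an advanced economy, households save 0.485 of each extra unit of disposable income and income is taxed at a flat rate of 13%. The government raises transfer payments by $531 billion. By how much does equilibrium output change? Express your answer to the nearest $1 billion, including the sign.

+$495 billion

MPC = 1 − MPS = 1 − 0.485 = 0.515.
The transfer change shifts disposable income by +$531 billion, so first-round consumption changes by c·ΔTR = 0.515 × (+$531 billion) = +$273.465 billion.
Expenditure multiplier = 1/(1 − c(1−t)) = 1/(1 − 0.515×0.87) = 1/0.55195 ≈ 1.812.
The transfer multiplier is c × k ≈ 0.933, so ΔY = k × (c·ΔTR) = (+$273.465 billion) / 0.55195 ≈ +$495 billion.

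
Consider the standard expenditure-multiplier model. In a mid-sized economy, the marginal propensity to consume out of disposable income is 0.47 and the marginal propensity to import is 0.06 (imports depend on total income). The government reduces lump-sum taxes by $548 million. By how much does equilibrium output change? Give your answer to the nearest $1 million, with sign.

+$437 million

A lump-sum tax change of −$548 million shifts disposable income by +$548 million; first-round consumption changes by −c × ΔT = −0.47 × (−$548 million) = +$257.56 million.
Expenditure multiplier = 1/(1 − c + m) = 1/(1 − 0.47 + 0.06) = 1/0.59 ≈ 1.695.
The tax multiplier is −c × k ≈ −0.797, so ΔY = k × (−c·ΔT) = (+$257.56 million) / 0.59 ≈ +$437 million.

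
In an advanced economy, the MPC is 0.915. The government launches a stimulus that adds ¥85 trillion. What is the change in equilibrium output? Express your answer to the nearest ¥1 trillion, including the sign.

Expenditure multiplier = 1/(1 − MPC) = 1/(1 − 0.915) = 1/0.085 ≈ 11.765.
ΔY = k × ΔG = (+¥85 trillion) / 0.085 = +¥1,000 trillion.

+¥1,000 trillion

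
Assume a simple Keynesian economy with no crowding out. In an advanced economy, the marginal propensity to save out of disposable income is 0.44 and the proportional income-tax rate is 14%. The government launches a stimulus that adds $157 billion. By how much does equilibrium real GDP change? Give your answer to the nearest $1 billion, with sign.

MPC = 1 − MPS = 1 − 0.44 = 0.56.
Government-spending multiplier = 1/(1 − c(1−t)) = 1/(1 − 0.56×0.86) = 1/0.5184 ≈ 1.929.
ΔY = k × ΔG = (+$157 billion) / 0.5184 ≈ +$303 billion.

+$303 billion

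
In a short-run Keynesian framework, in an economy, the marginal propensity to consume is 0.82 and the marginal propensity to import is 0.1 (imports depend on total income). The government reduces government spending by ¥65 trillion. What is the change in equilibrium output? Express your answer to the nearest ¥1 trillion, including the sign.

−¥232 trillion

Government-spending multiplier = 1/(1 − c + m) = 1/(1 − 0.82 + 0.1) = 1/0.28 ≈ 3.571.
ΔY = k × ΔG = (−¥65 trillion) / 0.28 ≈ −¥232 trillion.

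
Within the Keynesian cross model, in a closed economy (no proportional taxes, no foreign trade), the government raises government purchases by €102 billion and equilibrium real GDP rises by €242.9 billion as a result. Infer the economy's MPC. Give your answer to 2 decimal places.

Implied spending multiplier k = ΔY/ΔG = 242.9/102 ≈ 2.3814.
Since k = 1/(1 − MPC), MPC = 1 − 1/k = 1 − ΔG/ΔY = 1 − 102/242.9 ≈ 0.58.

0.58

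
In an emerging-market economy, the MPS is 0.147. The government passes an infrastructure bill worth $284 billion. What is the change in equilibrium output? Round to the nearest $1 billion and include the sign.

MPC = 1 − MPS = 1 − 0.147 = 0.853.
Expenditure multiplier = 1/(1 − MPC) = 1/(1 − 0.853) = 1/0.147 ≈ 6.803.
ΔY = k × ΔG = (+$284 billion) / 0.147 ≈ +$1,932 billion.

+$1,932 billion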